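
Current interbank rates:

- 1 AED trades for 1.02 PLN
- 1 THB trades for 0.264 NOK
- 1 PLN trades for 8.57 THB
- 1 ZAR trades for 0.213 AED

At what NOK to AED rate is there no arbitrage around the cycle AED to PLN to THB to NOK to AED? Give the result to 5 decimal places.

Known legs of the cycle: 1.02 × 8.57 × 0.264 = 2.3077296
For no arbitrage the full-cycle product must be 1, so the missing rate is 1 / 2.3077296 ≈ 0.4333263.

0.43333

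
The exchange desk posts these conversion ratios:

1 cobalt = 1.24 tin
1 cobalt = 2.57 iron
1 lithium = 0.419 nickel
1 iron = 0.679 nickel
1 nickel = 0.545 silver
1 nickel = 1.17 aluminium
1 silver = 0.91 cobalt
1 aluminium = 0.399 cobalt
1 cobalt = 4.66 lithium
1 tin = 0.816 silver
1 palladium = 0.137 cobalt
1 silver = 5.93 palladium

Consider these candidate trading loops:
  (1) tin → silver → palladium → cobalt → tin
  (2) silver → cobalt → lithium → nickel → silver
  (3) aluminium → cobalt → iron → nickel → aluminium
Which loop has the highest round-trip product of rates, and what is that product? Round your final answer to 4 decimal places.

(1) 0.816 × 5.93 × 0.137 × 1.24 = 0.82203
(2) 0.91 × 4.66 × 0.419 × 0.545 = 0.96836
(3) 0.399 × 2.57 × 0.679 × 1.17 = 0.81463
Highest is cycle (2) at 0.9684 (≤1, no arbitrage).

0.9684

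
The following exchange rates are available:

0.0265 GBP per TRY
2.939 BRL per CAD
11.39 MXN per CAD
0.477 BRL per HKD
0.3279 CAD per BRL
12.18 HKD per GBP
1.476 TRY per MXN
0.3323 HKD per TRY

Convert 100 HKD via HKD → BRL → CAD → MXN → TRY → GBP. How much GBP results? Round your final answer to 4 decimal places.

6.9681

100 HKD × 0.477 = 47.7 BRL
47.7 BRL × 0.3279 = 15.64083 CAD
15.64083 CAD × 11.39 = 178.1490537 MXN
178.1490537 MXN × 1.476 = 262.9480032612 TRY
262.9480032612 TRY × 0.0265 = 6.9681220864218 GBP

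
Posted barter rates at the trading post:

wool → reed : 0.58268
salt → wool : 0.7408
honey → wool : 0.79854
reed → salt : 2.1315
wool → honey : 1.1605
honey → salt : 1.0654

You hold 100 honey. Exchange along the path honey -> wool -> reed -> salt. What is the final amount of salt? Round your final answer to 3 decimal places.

100 honey × 0.79854 = 79.854 wool
79.854 wool × 0.58268 = 46.52932872 reed
46.52932872 reed × 2.1315 = 99.17726416668 salt

99.177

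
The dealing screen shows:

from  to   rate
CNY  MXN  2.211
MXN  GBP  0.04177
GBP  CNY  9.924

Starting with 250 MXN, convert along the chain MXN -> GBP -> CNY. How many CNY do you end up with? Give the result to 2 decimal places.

250 MXN × 0.04177 = 10.4425 GBP
10.4425 GBP × 9.924 = 103.63137 CNY

103.63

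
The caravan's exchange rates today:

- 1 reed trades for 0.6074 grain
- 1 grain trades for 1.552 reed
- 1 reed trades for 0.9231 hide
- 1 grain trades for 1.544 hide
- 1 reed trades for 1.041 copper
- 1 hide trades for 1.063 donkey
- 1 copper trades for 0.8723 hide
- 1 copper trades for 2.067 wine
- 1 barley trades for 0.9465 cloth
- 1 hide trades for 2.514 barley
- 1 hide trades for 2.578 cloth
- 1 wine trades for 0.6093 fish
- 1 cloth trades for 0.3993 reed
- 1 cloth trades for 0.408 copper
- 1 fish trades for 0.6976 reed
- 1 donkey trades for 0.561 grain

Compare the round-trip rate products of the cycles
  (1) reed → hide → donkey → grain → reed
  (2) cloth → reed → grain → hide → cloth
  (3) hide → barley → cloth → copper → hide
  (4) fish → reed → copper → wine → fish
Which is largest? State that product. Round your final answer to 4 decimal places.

(1) 0.9231 × 1.063 × 0.561 × 1.552 = 0.85435
(2) 0.3993 × 0.6074 × 1.544 × 2.578 = 0.96539
(3) 2.514 × 0.9465 × 0.408 × 0.8723 = 0.84686
(4) 0.6976 × 1.041 × 2.067 × 0.6093 = 0.91460
Highest is cycle (2) at 0.9654 (≤1, no arbitrage).

0.9654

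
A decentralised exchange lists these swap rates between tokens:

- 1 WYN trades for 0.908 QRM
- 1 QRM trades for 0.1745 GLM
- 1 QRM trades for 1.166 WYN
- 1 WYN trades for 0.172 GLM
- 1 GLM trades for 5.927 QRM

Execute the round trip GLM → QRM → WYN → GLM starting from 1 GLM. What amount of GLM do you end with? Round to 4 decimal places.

1.1887

1 GLM × 5.927 = 5.927 QRM
5.927 QRM × 1.166 = 6.910882 WYN
6.910882 WYN × 0.172 = 1.188671704 GLM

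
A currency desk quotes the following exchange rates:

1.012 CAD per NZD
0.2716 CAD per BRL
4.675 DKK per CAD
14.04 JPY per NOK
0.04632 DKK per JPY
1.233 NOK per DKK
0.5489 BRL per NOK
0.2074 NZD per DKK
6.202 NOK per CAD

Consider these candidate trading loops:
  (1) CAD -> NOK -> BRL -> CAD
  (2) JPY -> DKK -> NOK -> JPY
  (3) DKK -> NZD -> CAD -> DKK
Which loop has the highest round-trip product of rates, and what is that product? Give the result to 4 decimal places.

0.9812

(1) 6.202 × 0.5489 × 0.2716 = 0.92460
(2) 0.04632 × 1.233 × 14.04 = 0.80186
(3) 0.2074 × 1.012 × 4.675 = 0.98123
Highest is cycle (3) at 0.9812 (≤1, no arbitrage).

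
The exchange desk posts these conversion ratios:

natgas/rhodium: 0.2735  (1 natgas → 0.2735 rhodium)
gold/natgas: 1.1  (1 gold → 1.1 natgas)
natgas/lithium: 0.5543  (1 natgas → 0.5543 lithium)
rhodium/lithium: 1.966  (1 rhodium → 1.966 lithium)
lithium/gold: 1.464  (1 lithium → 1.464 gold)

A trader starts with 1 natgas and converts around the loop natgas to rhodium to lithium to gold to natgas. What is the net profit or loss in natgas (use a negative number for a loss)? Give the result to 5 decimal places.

-0.13409

1 natgas × 0.2735 = 0.2735 rhodium
0.2735 rhodium × 1.966 = 0.537701 lithium
0.537701 lithium × 1.464 = 0.787194264 gold
0.787194264 gold × 1.1 = 0.8659136904 natgas
Net change: 0.8659136904 − 1 = -0.1340863096 natgas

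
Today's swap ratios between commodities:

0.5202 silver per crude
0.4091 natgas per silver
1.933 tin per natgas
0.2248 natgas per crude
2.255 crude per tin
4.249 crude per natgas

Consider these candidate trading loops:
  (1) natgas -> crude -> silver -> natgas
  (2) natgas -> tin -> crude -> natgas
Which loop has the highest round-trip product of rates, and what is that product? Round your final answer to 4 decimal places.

(1) 4.249 × 0.5202 × 0.4091 = 0.90425
(2) 1.933 × 2.255 × 0.2248 = 0.97988
Highest is cycle (2) at 0.9799 (≤1, no arbitrage).

0.9799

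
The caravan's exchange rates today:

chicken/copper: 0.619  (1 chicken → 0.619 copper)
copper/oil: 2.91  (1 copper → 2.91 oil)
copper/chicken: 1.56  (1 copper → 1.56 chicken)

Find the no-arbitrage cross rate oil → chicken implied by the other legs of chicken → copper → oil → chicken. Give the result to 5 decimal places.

Known legs of the cycle: 0.619 × 2.91 = 1.80129
For no arbitrage the full-cycle product must be 1, so the missing rate is 1 / 1.80129 ≈ 0.5551577.

0.55516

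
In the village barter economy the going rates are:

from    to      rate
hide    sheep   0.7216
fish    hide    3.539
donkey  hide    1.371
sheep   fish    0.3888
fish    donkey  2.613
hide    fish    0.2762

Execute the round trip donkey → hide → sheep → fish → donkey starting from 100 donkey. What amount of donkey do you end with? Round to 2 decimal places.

100 donkey × 1.371 = 137.1 hide
137.1 hide × 0.7216 = 98.93136 sheep
98.93136 sheep × 0.3888 = 38.464512768 fish
38.464512768 fish × 2.613 = 100.507771862784 donkey

100.51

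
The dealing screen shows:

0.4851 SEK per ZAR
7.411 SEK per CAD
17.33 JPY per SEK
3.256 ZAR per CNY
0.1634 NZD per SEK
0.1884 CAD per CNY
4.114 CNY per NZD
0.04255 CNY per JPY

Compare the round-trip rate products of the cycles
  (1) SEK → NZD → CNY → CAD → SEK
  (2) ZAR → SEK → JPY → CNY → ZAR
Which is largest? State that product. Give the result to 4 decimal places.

(1) 0.1634 × 4.114 × 0.1884 × 7.411 = 0.93859
(2) 0.4851 × 17.33 × 0.04255 × 3.256 = 1.16470
Highest is cycle (2) at 1.1647 (>1, arbitrage).

1.1647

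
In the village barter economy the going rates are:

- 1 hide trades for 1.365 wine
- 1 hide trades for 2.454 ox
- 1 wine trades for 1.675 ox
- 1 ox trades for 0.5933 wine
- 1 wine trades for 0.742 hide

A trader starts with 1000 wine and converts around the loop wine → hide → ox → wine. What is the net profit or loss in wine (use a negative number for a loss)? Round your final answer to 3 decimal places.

80.321

1000 wine × 0.742 = 742 hide
742 hide × 2.454 = 1820.868 ox
1820.868 ox × 0.5933 = 1080.3209844 wine
Net change: 1080.3209844 − 1000 = 80.3209844 wine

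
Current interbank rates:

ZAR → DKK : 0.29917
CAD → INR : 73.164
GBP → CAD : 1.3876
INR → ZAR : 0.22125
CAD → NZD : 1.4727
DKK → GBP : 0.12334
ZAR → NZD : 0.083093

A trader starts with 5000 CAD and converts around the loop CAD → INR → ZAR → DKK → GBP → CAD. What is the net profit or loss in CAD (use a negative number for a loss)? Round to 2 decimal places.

5000 CAD × 73.164 = 365820 INR
365820 INR × 0.22125 = 80937.675 ZAR
80937.675 ZAR × 0.29917 = 24214.12422975 DKK
24214.12422975 DKK × 0.12334 = 2986.570082497365 GBP
2986.570082497365 GBP × 1.3876 = 4144.164646473343674 CAD
Net change: 4144.164646473343674 − 5000 = -855.835353526656326 CAD

-855.84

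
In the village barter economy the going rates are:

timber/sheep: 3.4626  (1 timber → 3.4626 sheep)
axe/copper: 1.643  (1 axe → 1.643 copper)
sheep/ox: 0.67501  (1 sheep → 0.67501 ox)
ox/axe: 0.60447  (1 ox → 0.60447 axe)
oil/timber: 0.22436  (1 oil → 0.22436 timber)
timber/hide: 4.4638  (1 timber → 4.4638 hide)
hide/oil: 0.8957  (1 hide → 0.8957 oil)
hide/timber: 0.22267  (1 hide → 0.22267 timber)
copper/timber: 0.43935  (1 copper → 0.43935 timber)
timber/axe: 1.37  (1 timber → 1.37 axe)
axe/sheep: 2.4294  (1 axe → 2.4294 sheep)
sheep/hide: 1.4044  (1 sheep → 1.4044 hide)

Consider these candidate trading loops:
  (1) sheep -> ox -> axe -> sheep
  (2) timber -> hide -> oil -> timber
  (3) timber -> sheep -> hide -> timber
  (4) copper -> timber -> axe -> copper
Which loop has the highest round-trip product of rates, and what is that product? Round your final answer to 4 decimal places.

1.0828

(1) 0.67501 × 0.60447 × 2.4294 = 0.99125
(2) 4.4638 × 0.8957 × 0.22436 = 0.89704
(3) 3.4626 × 1.4044 × 0.22267 = 1.08282
(4) 0.43935 × 1.37 × 1.643 = 0.98894
Highest is cycle (3) at 1.0828 (>1, arbitrage).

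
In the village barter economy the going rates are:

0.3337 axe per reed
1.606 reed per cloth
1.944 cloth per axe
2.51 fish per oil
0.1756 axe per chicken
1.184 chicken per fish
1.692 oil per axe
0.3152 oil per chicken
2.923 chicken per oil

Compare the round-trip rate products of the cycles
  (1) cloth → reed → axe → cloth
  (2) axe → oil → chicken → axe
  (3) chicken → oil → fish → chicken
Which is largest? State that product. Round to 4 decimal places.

1.0418

(1) 1.606 × 0.3337 × 1.944 = 1.04183
(2) 1.692 × 2.923 × 0.1756 = 0.86847
(3) 0.3152 × 2.51 × 1.184 = 0.93672
Highest is cycle (1) at 1.0418 (>1, arbitrage).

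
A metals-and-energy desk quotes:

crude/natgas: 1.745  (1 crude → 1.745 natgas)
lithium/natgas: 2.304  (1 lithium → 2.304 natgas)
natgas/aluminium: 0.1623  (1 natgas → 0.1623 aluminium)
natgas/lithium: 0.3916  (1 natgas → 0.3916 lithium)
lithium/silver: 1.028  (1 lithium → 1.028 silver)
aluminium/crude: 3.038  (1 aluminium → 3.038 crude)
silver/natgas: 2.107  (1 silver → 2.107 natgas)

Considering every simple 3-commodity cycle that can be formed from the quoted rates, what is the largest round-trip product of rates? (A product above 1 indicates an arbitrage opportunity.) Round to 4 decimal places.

0.8604

crude→natgas→aluminium→crude: 1.745 × 0.1623 × 3.038 = 0.86040
natgas→lithium→silver→natgas: 0.3916 × 1.028 × 2.107 = 0.84820
Maximum is crude→natgas→aluminium→crude at 0.8604; no arbitrage — every cycle loses value.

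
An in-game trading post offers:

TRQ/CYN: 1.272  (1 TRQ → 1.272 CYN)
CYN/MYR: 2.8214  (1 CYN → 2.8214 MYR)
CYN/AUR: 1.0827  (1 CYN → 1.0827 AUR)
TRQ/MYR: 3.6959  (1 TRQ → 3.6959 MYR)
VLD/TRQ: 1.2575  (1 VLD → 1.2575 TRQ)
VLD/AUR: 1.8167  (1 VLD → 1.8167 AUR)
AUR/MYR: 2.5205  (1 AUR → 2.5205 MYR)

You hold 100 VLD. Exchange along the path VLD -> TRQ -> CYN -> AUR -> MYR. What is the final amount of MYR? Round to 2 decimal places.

436.51

100 VLD × 1.2575 = 125.75 TRQ
125.75 TRQ × 1.272 = 159.954 CYN
159.954 CYN × 1.0827 = 173.1821958 AUR
173.1821958 AUR × 2.5205 = 436.5057245139 MYR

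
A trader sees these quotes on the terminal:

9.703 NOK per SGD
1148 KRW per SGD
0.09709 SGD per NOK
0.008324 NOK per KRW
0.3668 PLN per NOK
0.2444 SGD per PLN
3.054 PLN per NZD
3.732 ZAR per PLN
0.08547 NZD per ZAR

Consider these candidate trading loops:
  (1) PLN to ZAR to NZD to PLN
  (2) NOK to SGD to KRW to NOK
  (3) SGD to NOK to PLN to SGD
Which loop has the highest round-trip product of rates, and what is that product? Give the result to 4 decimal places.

0.9741

(1) 3.732 × 0.08547 × 3.054 = 0.97415
(2) 0.09709 × 1148 × 0.008324 = 0.92779
(3) 9.703 × 0.3668 × 0.2444 = 0.86983
Highest is cycle (1) at 0.9741 (≤1, no arbitrage).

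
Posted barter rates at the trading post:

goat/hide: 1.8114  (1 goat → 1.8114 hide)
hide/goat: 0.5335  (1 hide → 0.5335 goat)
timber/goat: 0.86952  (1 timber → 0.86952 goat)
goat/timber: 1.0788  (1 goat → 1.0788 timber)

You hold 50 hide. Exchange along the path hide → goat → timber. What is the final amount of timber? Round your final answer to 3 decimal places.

28.777

50 hide × 0.5335 = 26.675 goat
26.675 goat × 1.0788 = 28.77699 timber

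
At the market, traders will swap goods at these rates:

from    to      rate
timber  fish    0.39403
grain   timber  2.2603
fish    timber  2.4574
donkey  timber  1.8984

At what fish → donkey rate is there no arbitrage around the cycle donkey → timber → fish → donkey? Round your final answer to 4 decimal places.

1.3369

Known legs of the cycle: 1.8984 × 0.39403 = 0.748026552
For no arbitrage the full-cycle product must be 1, so the missing rate is 1 / 0.748026552 ≈ 1.336851.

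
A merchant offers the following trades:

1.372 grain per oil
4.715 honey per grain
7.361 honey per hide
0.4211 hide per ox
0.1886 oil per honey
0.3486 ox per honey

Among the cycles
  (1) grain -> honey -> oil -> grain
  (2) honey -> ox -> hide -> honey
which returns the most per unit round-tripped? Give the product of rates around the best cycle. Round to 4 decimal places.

1.2200

(1) 4.715 × 0.1886 × 1.372 = 1.22005
(2) 0.3486 × 0.4211 × 7.361 = 1.08056
Highest is cycle (1) at 1.2200 (>1, arbitrage).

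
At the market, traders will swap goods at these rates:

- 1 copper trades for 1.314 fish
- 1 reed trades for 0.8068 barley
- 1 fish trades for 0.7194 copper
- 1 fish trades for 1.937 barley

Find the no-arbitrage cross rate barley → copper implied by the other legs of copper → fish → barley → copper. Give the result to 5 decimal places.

Known legs of the cycle: 1.314 × 1.937 = 2.545218
For no arbitrage the full-cycle product must be 1, so the missing rate is 1 / 2.545218 ≈ 0.3928937.

0.39289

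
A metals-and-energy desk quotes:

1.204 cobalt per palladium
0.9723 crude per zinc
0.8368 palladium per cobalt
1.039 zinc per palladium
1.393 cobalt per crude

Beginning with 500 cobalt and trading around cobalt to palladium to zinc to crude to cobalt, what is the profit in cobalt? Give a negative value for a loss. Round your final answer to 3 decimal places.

500 cobalt × 0.8368 = 418.4 palladium
418.4 palladium × 1.039 = 434.7176 zinc
434.7176 zinc × 0.9723 = 422.67592248 crude
422.67592248 crude × 1.393 = 588.78756001464 cobalt
Net change: 588.78756001464 − 500 = 88.78756001464 cobalt

88.788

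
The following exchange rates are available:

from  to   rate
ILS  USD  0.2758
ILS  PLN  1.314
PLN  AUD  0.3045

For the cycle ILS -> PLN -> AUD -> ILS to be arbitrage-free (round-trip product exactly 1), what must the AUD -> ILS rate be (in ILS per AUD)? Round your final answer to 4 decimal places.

2.4993

Known legs of the cycle: 1.314 × 0.3045 = 0.400113
For no arbitrage the full-cycle product must be 1, so the missing rate is 1 / 0.400113 ≈ 2.499294.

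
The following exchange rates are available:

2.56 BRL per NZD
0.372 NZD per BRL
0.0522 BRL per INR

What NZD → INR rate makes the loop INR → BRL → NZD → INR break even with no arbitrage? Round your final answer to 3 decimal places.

Known legs of the cycle: 0.0522 × 0.372 = 0.0194184
For no arbitrage the full-cycle product must be 1, so the missing rate is 1 / 0.0194184 ≈ 51.49755.

51.498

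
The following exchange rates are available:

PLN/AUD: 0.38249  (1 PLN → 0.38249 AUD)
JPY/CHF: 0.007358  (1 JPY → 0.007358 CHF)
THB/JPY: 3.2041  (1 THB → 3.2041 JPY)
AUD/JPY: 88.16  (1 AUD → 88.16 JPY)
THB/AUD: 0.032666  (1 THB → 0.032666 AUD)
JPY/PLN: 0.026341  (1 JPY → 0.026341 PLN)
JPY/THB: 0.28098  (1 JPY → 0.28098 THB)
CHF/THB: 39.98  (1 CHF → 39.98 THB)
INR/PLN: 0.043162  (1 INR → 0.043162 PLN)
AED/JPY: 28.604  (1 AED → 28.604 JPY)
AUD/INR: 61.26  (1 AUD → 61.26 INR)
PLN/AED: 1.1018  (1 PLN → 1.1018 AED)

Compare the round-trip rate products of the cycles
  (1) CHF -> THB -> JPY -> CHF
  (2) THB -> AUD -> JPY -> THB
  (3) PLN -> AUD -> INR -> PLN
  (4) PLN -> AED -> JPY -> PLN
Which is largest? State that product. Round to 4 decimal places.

1.0113

(1) 39.98 × 3.2041 × 0.007358 = 0.94256
(2) 0.032666 × 88.16 × 0.28098 = 0.80918
(3) 0.38249 × 61.26 × 0.043162 = 1.01134
(4) 1.1018 × 28.604 × 0.026341 = 0.83016
Highest is cycle (3) at 1.0113 (>1, arbitrage).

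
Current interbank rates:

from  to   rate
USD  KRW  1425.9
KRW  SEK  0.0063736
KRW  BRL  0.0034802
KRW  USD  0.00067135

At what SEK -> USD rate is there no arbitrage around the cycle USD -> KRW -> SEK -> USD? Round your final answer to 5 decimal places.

Known legs of the cycle: 1425.9 × 0.0063736 = 9.08811624
For no arbitrage the full-cycle product must be 1, so the missing rate is 1 / 9.08811624 ≈ 0.1100338.

0.11003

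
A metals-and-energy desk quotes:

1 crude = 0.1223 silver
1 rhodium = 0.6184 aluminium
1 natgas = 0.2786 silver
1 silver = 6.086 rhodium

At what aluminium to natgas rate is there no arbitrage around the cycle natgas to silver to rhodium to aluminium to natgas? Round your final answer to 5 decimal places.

Known legs of the cycle: 0.2786 × 6.086 × 0.6184 = 1.04853405664
For no arbitrage the full-cycle product must be 1, so the missing rate is 1 / 1.04853405664 ≈ 0.9537125.

0.95371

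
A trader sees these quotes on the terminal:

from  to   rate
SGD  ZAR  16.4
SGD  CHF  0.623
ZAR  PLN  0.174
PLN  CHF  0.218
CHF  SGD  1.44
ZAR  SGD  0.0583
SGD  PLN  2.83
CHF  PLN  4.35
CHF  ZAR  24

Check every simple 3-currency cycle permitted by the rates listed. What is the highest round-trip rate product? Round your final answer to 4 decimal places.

PLN→CHF→ZAR→PLN: 0.218 × 24 × 0.174 = 0.91037
SGD→PLN→CHF→SGD: 2.83 × 0.218 × 1.44 = 0.88839
SGD→CHF→ZAR→SGD: 0.623 × 24 × 0.0583 = 0.87170
Maximum is PLN→CHF→ZAR→PLN at 0.9104; no arbitrage — every cycle loses value.

0.9104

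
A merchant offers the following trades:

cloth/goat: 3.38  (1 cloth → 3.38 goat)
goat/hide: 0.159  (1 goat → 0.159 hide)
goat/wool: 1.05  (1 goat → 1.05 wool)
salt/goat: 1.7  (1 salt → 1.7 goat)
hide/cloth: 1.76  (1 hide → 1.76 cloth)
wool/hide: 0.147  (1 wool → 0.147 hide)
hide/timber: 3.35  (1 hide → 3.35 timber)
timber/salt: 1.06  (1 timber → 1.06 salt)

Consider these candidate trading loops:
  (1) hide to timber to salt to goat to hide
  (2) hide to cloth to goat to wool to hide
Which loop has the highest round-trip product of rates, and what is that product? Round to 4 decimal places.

(1) 3.35 × 1.06 × 1.7 × 0.159 = 0.95984
(2) 1.76 × 3.38 × 1.05 × 0.147 = 0.91820
Highest is cycle (1) at 0.9598 (≤1, no arbitrage).

0.9598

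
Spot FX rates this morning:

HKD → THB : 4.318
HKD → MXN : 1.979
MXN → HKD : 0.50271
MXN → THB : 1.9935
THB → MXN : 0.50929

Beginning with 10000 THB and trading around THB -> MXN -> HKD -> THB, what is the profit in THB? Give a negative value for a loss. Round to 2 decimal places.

10000 THB × 0.50929 = 5092.9 MXN
5092.9 MXN × 0.50271 = 2560.251759 HKD
2560.251759 HKD × 4.318 = 11055.167095362 THB
Net change: 11055.167095362 − 10000 = 1055.167095362 THB

1055.17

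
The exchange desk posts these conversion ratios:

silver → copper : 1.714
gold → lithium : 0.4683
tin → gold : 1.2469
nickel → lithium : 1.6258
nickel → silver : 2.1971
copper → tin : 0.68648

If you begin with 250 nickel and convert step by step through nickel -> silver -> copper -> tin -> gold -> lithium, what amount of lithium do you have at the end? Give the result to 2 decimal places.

250 nickel × 2.1971 = 549.275 silver
549.275 silver × 1.714 = 941.45735 copper
941.45735 copper × 0.68648 = 646.291641628 tin
646.291641628 tin × 1.2469 = 805.8610479459532 gold
805.8610479459532 gold × 0.4683 = 377.38472875308988356 lithium

377.38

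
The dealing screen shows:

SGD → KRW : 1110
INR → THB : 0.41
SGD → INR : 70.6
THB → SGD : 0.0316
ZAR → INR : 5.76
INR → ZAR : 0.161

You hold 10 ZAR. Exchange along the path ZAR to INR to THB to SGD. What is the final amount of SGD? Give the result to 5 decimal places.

10 ZAR × 5.76 = 57.6 INR
57.6 INR × 0.41 = 23.616 THB
23.616 THB × 0.0316 = 0.7462656 SGD

0.74627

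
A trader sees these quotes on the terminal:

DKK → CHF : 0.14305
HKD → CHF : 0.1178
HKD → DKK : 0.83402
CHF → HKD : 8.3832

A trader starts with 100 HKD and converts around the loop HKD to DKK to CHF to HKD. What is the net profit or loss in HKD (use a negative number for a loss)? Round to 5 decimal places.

100 HKD × 0.83402 = 83.402 DKK
83.402 DKK × 0.14305 = 11.9306561 CHF
11.9306561 CHF × 8.3832 = 100.01707621752 HKD
Net change: 100.01707621752 − 100 = 0.01707621752 HKD

0.01708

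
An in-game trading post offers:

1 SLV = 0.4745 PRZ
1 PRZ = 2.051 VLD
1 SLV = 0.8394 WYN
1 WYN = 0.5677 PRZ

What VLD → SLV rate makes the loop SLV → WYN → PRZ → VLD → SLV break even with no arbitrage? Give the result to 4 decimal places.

Known legs of the cycle: 0.8394 × 0.5677 × 2.051 = 0.97735765638
For no arbitrage the full-cycle product must be 1, so the missing rate is 1 / 0.97735765638 ≈ 1.023167.

1.0232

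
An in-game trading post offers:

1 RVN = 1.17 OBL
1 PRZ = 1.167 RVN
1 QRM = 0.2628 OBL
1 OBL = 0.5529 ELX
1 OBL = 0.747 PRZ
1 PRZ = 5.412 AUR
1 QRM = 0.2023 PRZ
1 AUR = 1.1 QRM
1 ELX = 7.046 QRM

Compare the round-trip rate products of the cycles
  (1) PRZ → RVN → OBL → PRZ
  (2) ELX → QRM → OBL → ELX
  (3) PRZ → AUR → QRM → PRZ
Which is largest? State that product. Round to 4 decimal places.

(1) 1.167 × 1.17 × 0.747 = 1.01995
(2) 7.046 × 0.2628 × 0.5529 = 1.02380
(3) 5.412 × 1.1 × 0.2023 = 1.20433
Highest is cycle (3) at 1.2043 (>1, arbitrage).

1.2043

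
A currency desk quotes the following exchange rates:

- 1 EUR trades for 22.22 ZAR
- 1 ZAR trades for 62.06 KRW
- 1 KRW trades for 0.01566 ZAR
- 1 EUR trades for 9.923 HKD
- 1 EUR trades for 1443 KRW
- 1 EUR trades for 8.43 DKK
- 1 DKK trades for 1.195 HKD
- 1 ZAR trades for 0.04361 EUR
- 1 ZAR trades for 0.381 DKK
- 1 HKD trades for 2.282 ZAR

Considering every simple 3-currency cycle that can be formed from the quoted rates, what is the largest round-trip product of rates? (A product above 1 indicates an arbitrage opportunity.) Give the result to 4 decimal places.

HKD→ZAR→DKK→HKD: 2.282 × 0.381 × 1.195 = 1.03898
EUR→HKD→ZAR→EUR: 9.923 × 2.282 × 0.04361 = 0.98752
KRW→ZAR→EUR→KRW: 0.01566 × 0.04361 × 1443 = 0.98547
Maximum is HKD→ZAR→DKK→HKD at 1.0390; arbitrage exists.

1.0390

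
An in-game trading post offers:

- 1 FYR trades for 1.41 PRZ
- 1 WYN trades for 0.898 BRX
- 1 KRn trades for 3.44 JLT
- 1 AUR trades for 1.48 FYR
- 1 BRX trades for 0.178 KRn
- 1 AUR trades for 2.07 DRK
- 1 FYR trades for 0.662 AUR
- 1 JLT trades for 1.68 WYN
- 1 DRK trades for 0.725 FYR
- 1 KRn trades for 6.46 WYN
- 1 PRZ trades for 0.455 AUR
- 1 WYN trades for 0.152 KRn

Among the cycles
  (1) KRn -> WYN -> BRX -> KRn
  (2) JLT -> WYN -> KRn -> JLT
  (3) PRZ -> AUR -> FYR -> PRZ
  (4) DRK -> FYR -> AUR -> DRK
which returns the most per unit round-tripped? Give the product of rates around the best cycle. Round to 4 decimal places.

1.0326

(1) 6.46 × 0.898 × 0.178 = 1.03259
(2) 1.68 × 0.152 × 3.44 = 0.87844
(3) 0.455 × 1.48 × 1.41 = 0.94949
(4) 0.725 × 0.662 × 2.07 = 0.99350
Highest is cycle (1) at 1.0326 (>1, arbitrage).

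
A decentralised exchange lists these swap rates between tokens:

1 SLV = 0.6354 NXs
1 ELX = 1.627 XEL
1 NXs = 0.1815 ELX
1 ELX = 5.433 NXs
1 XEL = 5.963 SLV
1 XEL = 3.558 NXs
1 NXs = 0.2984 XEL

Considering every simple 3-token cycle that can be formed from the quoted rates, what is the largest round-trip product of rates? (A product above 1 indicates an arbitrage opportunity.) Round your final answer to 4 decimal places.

1.1306

NXs→XEL→SLV→NXs: 0.2984 × 5.963 × 0.6354 = 1.13060
ELX→XEL→NXs→ELX: 1.627 × 3.558 × 0.1815 = 1.05068
Maximum is NXs→XEL→SLV→NXs at 1.1306; arbitrage exists.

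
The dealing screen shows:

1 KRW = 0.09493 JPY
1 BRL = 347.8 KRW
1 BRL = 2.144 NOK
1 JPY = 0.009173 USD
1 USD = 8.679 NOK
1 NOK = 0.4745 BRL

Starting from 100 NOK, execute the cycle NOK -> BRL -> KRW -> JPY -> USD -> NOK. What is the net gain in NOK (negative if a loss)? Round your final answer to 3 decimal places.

100 NOK × 0.4745 = 47.45 BRL
47.45 BRL × 347.8 = 16503.11 KRW
16503.11 KRW × 0.09493 = 1566.6402323 JPY
1566.6402323 JPY × 0.009173 = 14.3707908508879 USD
14.3707908508879 USD × 8.679 = 124.7240937948560841 NOK
Net change: 124.7240937948560841 − 100 = 24.7240937948560841 NOK

24.724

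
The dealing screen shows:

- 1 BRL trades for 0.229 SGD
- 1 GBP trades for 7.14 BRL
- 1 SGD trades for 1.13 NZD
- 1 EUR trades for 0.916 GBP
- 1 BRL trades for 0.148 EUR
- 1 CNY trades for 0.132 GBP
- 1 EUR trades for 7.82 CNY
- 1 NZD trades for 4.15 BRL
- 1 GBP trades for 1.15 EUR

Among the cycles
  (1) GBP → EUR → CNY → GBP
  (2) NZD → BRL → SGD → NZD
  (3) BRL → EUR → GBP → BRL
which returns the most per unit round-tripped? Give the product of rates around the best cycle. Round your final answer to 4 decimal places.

(1) 1.15 × 7.82 × 0.132 = 1.18708
(2) 4.15 × 0.229 × 1.13 = 1.07390
(3) 0.148 × 0.916 × 7.14 = 0.96796
Highest is cycle (1) at 1.1871 (>1, arbitrage).

1.1871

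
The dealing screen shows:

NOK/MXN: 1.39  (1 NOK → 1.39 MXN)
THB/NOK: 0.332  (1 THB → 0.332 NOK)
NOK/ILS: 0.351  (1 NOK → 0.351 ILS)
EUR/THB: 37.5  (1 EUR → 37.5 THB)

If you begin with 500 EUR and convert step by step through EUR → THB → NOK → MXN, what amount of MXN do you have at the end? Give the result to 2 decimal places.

8652.75

500 EUR × 37.5 = 18750 THB
18750 THB × 0.332 = 6225 NOK
6225 NOK × 1.39 = 8652.75 MXN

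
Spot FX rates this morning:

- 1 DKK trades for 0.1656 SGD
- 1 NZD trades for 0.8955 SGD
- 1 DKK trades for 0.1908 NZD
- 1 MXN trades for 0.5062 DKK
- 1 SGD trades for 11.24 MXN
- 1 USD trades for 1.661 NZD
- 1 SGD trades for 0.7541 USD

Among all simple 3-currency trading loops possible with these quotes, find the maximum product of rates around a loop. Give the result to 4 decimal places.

SGD→USD→NZD→SGD: 0.7541 × 1.661 × 0.8955 = 1.12167
SGD→MXN→DKK→SGD: 11.24 × 0.5062 × 0.1656 = 0.94221
Maximum is SGD→USD→NZD→SGD at 1.1217; arbitrage exists.

1.1217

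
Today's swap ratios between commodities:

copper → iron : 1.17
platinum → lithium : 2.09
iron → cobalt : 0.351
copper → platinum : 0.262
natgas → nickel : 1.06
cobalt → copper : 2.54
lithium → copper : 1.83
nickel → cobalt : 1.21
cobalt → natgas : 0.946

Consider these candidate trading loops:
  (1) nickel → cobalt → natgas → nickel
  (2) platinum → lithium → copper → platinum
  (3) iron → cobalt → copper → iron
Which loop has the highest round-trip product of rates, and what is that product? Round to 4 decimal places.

1.2133

(1) 1.21 × 0.946 × 1.06 = 1.21334
(2) 2.09 × 1.83 × 0.262 = 1.00207
(3) 0.351 × 2.54 × 1.17 = 1.04310
Highest is cycle (1) at 1.2133 (>1, arbitrage).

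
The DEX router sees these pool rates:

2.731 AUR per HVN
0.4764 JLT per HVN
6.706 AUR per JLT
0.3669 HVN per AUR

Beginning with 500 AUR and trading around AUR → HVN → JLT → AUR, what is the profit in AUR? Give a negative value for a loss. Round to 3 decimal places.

500 AUR × 0.3669 = 183.45 HVN
183.45 HVN × 0.4764 = 87.39558 JLT
87.39558 JLT × 6.706 = 586.07475948 AUR
Net change: 586.07475948 − 500 = 86.07475948 AUR

86.075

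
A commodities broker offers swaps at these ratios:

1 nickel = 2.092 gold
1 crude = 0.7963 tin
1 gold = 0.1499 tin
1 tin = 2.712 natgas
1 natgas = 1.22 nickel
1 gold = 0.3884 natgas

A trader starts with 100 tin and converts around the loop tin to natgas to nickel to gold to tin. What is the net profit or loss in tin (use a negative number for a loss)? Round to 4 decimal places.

100 tin × 2.712 = 271.2 natgas
271.2 natgas × 1.22 = 330.864 nickel
330.864 nickel × 2.092 = 692.167488 gold
692.167488 gold × 0.1499 = 103.7559064512 tin
Net change: 103.7559064512 − 100 = 3.7559064512 tin

3.7559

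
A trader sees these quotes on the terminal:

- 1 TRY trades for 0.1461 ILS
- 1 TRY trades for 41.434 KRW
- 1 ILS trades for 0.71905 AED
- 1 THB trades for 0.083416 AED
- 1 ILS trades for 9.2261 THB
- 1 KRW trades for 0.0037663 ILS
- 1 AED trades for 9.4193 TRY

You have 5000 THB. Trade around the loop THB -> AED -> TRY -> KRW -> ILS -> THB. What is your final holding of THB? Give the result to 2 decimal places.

5656.24

5000 THB × 0.083416 = 417.08 AED
417.08 AED × 9.4193 = 3928.601644 TRY
3928.601644 TRY × 41.434 = 162777.680517496 KRW
162777.680517496 KRW × 0.0037663 = 613.0695781330451848 ILS
613.0695781330451848 ILS × 9.2261 = 5656.24123481328817948328 THB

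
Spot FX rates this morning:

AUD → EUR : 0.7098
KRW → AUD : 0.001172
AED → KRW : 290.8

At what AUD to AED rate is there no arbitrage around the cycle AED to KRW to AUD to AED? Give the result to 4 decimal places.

Known legs of the cycle: 290.8 × 0.001172 = 0.3408176
For no arbitrage the full-cycle product must be 1, so the missing rate is 1 / 0.3408176 ≈ 2.934121.

2.9341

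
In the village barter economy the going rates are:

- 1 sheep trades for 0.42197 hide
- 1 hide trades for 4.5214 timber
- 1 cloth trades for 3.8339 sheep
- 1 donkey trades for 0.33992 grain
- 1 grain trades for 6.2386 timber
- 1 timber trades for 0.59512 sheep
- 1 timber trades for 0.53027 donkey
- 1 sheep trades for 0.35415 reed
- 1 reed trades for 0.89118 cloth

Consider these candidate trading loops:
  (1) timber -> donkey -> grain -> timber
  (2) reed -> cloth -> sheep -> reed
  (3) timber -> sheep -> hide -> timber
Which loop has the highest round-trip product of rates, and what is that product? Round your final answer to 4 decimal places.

(1) 0.53027 × 0.33992 × 6.2386 = 1.12450
(2) 0.89118 × 3.8339 × 0.35415 = 1.21002
(3) 0.59512 × 0.42197 × 4.5214 = 1.13543
Highest is cycle (2) at 1.2100 (>1, arbitrage).

1.2100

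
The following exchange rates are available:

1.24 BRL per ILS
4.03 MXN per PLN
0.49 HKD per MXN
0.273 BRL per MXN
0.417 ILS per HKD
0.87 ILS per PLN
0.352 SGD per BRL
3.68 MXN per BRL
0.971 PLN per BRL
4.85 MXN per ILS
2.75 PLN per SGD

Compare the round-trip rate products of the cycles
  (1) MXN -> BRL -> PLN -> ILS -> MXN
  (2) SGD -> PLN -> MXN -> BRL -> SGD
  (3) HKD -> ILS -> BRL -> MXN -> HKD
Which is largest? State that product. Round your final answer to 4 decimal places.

(1) 0.273 × 0.971 × 0.87 × 4.85 = 1.11852
(2) 2.75 × 4.03 × 0.273 × 0.352 = 1.06498
(3) 0.417 × 1.24 × 3.68 × 0.49 = 0.93240
Highest is cycle (1) at 1.1185 (>1, arbitrage).

1.1185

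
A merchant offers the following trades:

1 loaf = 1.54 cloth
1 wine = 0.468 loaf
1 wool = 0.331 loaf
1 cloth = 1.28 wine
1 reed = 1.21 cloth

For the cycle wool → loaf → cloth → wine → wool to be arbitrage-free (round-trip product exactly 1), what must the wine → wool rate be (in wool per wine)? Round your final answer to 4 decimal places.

1.5326

Known legs of the cycle: 0.331 × 1.54 × 1.28 = 0.6524672
For no arbitrage the full-cycle product must be 1, so the missing rate is 1 / 0.6524672 ≈ 1.532644.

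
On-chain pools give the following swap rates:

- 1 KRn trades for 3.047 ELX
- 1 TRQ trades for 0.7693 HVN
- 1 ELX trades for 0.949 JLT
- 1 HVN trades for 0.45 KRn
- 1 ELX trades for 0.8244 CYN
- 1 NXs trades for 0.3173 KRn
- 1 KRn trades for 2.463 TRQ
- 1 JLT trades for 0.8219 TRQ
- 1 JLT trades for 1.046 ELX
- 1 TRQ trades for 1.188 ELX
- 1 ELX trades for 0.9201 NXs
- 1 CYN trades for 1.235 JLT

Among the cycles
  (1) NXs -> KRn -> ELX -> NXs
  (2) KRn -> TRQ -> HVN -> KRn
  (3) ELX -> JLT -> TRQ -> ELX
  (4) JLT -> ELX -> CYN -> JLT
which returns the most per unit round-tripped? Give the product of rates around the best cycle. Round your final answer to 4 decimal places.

1.0650

(1) 0.3173 × 3.047 × 0.9201 = 0.88956
(2) 2.463 × 0.7693 × 0.45 = 0.85265
(3) 0.949 × 0.8219 × 1.188 = 0.92662
(4) 1.046 × 0.8244 × 1.235 = 1.06497
Highest is cycle (4) at 1.0650 (>1, arbitrage).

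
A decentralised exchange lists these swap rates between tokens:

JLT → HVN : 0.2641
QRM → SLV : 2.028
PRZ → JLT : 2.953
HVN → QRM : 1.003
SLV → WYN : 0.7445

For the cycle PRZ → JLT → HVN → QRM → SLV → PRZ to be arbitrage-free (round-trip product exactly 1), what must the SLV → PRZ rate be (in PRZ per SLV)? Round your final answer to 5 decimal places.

0.63038

Known legs of the cycle: 2.953 × 0.2641 × 1.003 × 2.028 = 1.5863562787332
For no arbitrage the full-cycle product must be 1, so the missing rate is 1 / 1.5863562787332 ≈ 0.6303754.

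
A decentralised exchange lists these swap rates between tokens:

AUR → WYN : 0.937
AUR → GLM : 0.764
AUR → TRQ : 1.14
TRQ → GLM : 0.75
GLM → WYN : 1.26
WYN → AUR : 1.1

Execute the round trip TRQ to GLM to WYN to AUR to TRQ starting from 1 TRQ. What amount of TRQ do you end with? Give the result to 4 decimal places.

1 TRQ × 0.75 = 0.75 GLM
0.75 GLM × 1.26 = 0.945 WYN
0.945 WYN × 1.1 = 1.0395 AUR
1.0395 AUR × 1.14 = 1.18503 TRQ

1.1850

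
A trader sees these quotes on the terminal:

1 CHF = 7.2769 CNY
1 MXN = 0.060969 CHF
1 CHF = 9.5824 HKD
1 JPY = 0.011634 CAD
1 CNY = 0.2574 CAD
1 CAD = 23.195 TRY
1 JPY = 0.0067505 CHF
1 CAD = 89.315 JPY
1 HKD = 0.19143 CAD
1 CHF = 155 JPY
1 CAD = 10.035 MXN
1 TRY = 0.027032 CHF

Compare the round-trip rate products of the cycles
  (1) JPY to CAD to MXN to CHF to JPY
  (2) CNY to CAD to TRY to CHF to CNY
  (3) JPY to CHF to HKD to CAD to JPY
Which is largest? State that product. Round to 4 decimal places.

1.1744

(1) 0.011634 × 10.035 × 0.060969 × 155 = 1.10328
(2) 0.2574 × 23.195 × 0.027032 × 7.2769 = 1.17443
(3) 0.0067505 × 9.5824 × 0.19143 × 89.315 = 1.10597
Highest is cycle (2) at 1.1744 (>1, arbitrage).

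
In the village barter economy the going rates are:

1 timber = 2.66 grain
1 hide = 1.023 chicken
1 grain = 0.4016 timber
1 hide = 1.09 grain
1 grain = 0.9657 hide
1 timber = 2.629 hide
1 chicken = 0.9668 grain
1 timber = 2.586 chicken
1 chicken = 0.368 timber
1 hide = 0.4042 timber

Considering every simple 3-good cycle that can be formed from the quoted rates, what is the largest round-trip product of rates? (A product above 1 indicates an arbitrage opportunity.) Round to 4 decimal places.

1.1508

timber→hide→grain→timber: 2.629 × 1.09 × 0.4016 = 1.15083
timber→grain→hide→timber: 2.66 × 0.9657 × 0.4042 = 1.03829
chicken→grain→timber→chicken: 0.9668 × 0.4016 × 2.586 = 1.00406
chicken→timber→hide→chicken: 0.368 × 2.629 × 1.023 = 0.98972
chicken→grain→hide→chicken: 0.9668 × 0.9657 × 1.023 = 0.95511
Maximum is timber→hide→grain→timber at 1.1508; arbitrage exists.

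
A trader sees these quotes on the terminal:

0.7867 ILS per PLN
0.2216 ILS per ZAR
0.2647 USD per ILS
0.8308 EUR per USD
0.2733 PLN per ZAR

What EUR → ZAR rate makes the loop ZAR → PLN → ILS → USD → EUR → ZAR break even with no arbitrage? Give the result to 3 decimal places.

21.150

Known legs of the cycle: 0.2733 × 0.7867 × 0.2647 × 0.8308 = 0.0472823671542036
For no arbitrage the full-cycle product must be 1, so the missing rate is 1 / 0.0472823671542036 ≈ 21.14953.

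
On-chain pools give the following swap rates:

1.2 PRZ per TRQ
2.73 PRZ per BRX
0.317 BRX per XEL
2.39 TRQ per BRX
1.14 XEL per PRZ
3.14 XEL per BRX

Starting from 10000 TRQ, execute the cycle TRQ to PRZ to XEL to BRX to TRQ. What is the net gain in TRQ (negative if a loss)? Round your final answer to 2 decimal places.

10000 TRQ × 1.2 = 12000 PRZ
12000 PRZ × 1.14 = 13680 XEL
13680 XEL × 0.317 = 4336.56 BRX
4336.56 BRX × 2.39 = 10364.3784 TRQ
Net change: 10364.3784 − 10000 = 364.3784 TRQ

364.38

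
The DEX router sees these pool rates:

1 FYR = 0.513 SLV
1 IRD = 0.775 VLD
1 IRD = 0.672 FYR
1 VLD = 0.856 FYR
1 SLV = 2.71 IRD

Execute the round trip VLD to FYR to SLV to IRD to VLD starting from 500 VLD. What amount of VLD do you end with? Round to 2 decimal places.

461.14

500 VLD × 0.856 = 428 FYR
428 FYR × 0.513 = 219.564 SLV
219.564 SLV × 2.71 = 595.01844 IRD
595.01844 IRD × 0.775 = 461.139291 VLD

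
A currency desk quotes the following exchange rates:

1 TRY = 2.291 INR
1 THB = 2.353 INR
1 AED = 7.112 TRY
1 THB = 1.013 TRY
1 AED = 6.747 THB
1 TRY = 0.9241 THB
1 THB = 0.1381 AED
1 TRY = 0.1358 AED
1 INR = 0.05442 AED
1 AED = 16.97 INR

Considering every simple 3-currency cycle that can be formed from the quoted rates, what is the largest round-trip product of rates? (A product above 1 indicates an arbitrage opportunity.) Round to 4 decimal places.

0.9282

THB→TRY→AED→THB: 1.013 × 0.1358 × 6.747 = 0.92815
THB→AED→TRY→THB: 0.1381 × 7.112 × 0.9241 = 0.90762
AED→TRY→INR→AED: 7.112 × 2.291 × 0.05442 = 0.88670
THB→INR→AED→THB: 2.353 × 0.05442 × 6.747 = 0.86396
Maximum is THB→TRY→AED→THB at 0.9282; no arbitrage — every cycle loses value.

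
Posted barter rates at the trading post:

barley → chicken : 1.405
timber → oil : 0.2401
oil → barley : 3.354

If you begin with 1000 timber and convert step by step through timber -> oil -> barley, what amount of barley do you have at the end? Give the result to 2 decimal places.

1000 timber × 0.2401 = 240.1 oil
240.1 oil × 3.354 = 805.2954 barley

805.30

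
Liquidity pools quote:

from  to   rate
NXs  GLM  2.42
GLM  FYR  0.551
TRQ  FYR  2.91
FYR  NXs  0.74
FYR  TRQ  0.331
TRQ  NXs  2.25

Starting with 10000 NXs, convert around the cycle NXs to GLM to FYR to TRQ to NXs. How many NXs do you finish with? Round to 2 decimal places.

10000 NXs × 2.42 = 24200 GLM
24200 GLM × 0.551 = 13334.2 FYR
13334.2 FYR × 0.331 = 4413.6202 TRQ
4413.6202 TRQ × 2.25 = 9930.64545 NXs

9930.65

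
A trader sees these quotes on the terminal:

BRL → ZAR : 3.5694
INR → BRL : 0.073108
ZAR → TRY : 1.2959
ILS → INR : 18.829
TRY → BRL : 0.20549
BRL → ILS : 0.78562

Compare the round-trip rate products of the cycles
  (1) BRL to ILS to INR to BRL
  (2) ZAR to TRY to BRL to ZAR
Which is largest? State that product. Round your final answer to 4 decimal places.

1.0814

(1) 0.78562 × 18.829 × 0.073108 = 1.08145
(2) 1.2959 × 0.20549 × 3.5694 = 0.95051
Highest is cycle (1) at 1.0814 (>1, arbitrage).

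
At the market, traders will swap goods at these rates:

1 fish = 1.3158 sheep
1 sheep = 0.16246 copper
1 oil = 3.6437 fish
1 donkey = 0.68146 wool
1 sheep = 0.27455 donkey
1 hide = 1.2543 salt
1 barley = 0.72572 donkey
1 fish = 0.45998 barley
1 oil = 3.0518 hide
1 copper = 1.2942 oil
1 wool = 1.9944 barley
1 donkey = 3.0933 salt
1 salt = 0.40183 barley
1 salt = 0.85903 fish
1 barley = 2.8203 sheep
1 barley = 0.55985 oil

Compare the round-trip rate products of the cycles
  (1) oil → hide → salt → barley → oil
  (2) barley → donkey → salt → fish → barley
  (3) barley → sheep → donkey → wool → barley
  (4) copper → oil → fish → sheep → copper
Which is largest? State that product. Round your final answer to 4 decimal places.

1.0524

(1) 3.0518 × 1.2543 × 0.40183 × 0.55985 = 0.86114
(2) 0.72572 × 3.0933 × 0.85903 × 0.45998 = 0.88703
(3) 2.8203 × 0.27455 × 0.68146 × 1.9944 = 1.05237
(4) 1.2942 × 3.6437 × 1.3158 × 0.16246 = 1.00805
Highest is cycle (3) at 1.0524 (>1, arbitrage).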